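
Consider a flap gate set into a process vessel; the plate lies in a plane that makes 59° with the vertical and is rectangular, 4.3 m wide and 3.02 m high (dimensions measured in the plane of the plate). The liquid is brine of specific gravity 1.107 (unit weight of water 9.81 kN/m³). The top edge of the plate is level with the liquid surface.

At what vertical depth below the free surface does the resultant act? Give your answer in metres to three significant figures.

h_p = 1.04 m

γ = 1.107 × 9.81 = 10.85967 kN/m³.
The plate makes 59° with the vertical, i.e. θ = 90° − 59° = 31° to the horizontal. Measuring y along the incline from the free-surface line, vertical depth h = y·sinθ with sinθ = 0.515038.
The centroid lies 3.02/2 = 1.51 m below the top edge, so y_c = 1.51 m and h_c = 1.51 × 0.515038 = 0.777707 m.
A = 4.3 × 3.02 = 12.986 m².
Resultant F = γ·h_c·A = 10.85967 × 0.777707 × 12.986 = 109.675 kN.
I_c = b·h³/12 = 4.3 × 3.02³/12 = 9.86979 m⁴.
Centre of pressure: y_p = y_c + I_c/(y_c·A) = 1.51 + 9.86979/(1.51 × 12.986) = 1.51 + 0.503333 = 2.01333 m along the plane.
Vertically, h_p = y_p·sinθ = 2.01333 × 0.515038 = 1.03694 m.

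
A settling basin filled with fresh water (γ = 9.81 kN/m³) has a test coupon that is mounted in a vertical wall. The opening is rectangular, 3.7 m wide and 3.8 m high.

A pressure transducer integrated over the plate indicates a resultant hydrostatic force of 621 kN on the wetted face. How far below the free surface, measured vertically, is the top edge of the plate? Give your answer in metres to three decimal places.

d_top ≈ 2.602 m

γ = 9.81 kN/m³.
A = 3.7 × 3.8 = 14.06 m².
From F = γ·h_c·A, the centroid depth is h_c = 621/(9.81 × 14.06) = 4.50233 m.
The centroid lies 3.8/2 = 1.9 m below the top edge, so the top edge sits at h_top = 4.50233 − 1.9 = 2.60233 m below the surface.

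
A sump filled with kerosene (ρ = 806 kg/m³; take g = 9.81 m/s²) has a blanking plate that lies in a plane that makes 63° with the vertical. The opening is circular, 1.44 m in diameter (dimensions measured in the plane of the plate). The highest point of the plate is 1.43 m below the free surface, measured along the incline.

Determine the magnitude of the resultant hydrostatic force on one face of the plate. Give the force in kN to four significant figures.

F ≈ 12.57 kN

γ = ρg = 806 × 9.81 / 1000 = 7.90686 kN/m³.
The plate makes 63° with the vertical, i.e. θ = 90° − 63° = 27° to the horizontal. Measuring y along the incline from the free-surface line, vertical depth h = y·sinθ with sinθ = 0.453990.
The centroid is at the centre, 0.72 m below the top of the plate, so y_c = 1.43 + 0.72 = 2.15 m and h_c = 2.15 × 0.453990 = 0.976078 m.
A = π(0.72)² = 1.6286 m².
Resultant F = γ·h_c·A = 7.90686 × 0.976078 × 1.6286 = 12.5691 kN.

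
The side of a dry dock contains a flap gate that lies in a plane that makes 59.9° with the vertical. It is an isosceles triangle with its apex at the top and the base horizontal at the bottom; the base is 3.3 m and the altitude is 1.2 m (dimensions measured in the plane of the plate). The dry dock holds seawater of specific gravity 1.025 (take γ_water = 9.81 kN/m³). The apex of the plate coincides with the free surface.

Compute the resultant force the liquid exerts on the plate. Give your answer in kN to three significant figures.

γ = 1.025 × 9.81 = 10.05525 kN/m³.
The plate makes 59.9° with the vertical, i.e. θ = 90° − 59.9° = 30.1° to the horizontal. Measuring y along the incline from the free-surface line, vertical depth h = y·sinθ with sinθ = 0.501511.
With the apex up, the centroid sits 2h/3 = 2 × 1.2/3 = 0.8 m below the apex, so y_c = 0.8 m and h_c = 0.8 × 0.501511 = 0.401209 m.
A = ½ × 3.3 × 1.2 = 1.98 m².
Resultant F = γ·h_c·A = 10.05525 × 0.401209 × 1.98 = 7.98783 kN.

F ≈ 7.99 kN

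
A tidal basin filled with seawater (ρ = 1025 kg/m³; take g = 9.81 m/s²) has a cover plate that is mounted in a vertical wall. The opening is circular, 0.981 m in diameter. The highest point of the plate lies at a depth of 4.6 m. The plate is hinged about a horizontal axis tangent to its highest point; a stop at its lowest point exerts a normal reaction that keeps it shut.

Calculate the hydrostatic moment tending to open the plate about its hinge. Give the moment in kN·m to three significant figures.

γ = ρg = 1025 × 9.81 / 1000 = 10.05525 kN/m³.
The centroid is at the centre, 0.4905 m below the top of the plate, so the centroid depth is h_c = 4.6 + 0.4905 = 5.0905 m.
A = π(0.4905)² = 0.755837 m².
Resultant F = γ·h_c·A = 10.05525 × 5.0905 × 0.755837 = 38.6885 kN.
I_c = πr⁴/4 = π × 0.4905⁴/4 = 0.0454617 m⁴.
Centre of pressure: y_p = y_c + I_c/(y_c·A) = 5.0905 + 0.0454617/(5.0905 × 0.755837) = 5.0905 + 0.0118156 = 5.10232 m along the plane.
The resultant acts 0.4905 + 0.0118156 = 0.502316 m (along the plate) below the hinge at the top edge, so the moment about the hinge is M = F × 0.502316 = 38.6885 × 0.502316 = 19.4339 kN·m.

M ≈ 19.4 kN·m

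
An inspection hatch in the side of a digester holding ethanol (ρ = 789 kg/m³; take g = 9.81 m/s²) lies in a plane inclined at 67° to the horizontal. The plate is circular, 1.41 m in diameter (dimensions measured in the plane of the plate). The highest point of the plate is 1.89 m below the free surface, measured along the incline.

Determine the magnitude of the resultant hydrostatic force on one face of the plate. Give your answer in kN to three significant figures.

γ = ρg = 789 × 9.81 / 1000 = 7.74009 kN/m³.
Let θ = 67° be the plate's angle to the horizontal; measure y along the incline from where the plane meets the free surface. Vertical depth h = y·sinθ with sinθ = 0.920505.
The centroid is at the centre, 0.705 m below the top of the plate, so y_c = 1.89 + 0.705 = 2.595 m and h_c = 2.595 × 0.920505 = 2.38871 m.
A = π(0.705)² = 1.56145 m².
Resultant F = γ·h_c·A = 7.74009 × 2.38871 × 1.56145 = 28.8694 kN.

F ≈ 28.9 kN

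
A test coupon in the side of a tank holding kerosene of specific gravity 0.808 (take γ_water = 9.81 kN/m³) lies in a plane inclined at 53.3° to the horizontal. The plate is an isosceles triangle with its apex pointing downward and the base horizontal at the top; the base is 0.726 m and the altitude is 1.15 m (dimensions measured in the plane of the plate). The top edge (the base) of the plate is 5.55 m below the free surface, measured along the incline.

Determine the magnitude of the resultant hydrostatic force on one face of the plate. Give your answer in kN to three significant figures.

F ≈ 15.7 kN

γ = 0.808 × 9.81 = 7.92648 kN/m³.
Let θ = 53.3° be the plate's angle to the horizontal; measure y along the incline from where the plane meets the free surface. Vertical depth h = y·sinθ with sinθ = 0.801776.
With the apex down, the centroid sits h/3 = 1.15/3 = 0.383333 m below the base (the top edge), so y_c = 5.55 + 0.383333 = 5.93333 m and h_c = 5.93333 × 0.801776 = 4.7572 m.
A = ½ × 0.726 × 1.15 = 0.41745 m².
Resultant F = γ·h_c·A = 7.92648 × 4.7572 × 0.41745 = 15.7411 kN.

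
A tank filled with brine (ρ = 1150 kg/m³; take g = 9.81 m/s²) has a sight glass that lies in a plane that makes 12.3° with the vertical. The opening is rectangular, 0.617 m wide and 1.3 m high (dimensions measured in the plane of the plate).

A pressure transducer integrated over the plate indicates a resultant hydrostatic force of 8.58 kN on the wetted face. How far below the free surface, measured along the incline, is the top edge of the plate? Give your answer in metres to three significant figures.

γ = ρg = 1150 × 9.81 / 1000 = 11.2815 kN/m³.
A = 0.617 × 1.3 = 0.8021 m².
From F = γ·h_c·A, the centroid depth is h_c = 8.58/(11.2815 × 0.8021) = 0.948182 m.
The plate makes 12.3° with the vertical, i.e. θ = 90° − 12.3° = 77.7° to the horizontal. Measuring y along the incline from the free-surface line, vertical depth h = y·sinθ with sinθ = 0.977046.
Along the incline, y_c = h_c/sinθ = 0.948182/0.977046 = 0.970458 m.
The centroid lies 1.3/2 = 0.65 m below the top edge, so the top edge sits at y_top = 0.970458 − 0.65 = 0.320458 m along the incline.

y_top ≈ 0.320 m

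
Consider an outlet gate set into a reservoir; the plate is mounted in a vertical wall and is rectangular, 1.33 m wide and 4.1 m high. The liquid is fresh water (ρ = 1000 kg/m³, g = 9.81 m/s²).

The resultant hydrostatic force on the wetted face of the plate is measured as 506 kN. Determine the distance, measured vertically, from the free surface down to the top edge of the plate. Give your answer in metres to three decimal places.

d_top ≈ 7.409 m

γ = ρg = 1000 × 9.81 = 9810 N/m³ = 9.81 kN/m³.
A = 1.33 × 4.1 = 5.453 m².
From F = γ·h_c·A, the centroid depth is h_c = 506/(9.81 × 5.453) = 9.45902 m.
The centroid lies 4.1/2 = 2.05 m below the top edge, so the top edge sits at h_top = 9.45902 − 2.05 = 7.40902 m below the surface.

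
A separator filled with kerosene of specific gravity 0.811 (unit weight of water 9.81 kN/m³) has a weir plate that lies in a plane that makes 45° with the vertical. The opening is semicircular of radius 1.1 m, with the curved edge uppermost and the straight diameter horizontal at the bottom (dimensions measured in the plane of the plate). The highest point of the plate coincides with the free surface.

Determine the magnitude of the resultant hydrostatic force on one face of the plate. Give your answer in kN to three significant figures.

γ = 0.811 × 9.81 = 7.95591 kN/m³.
The plate makes 45° with the vertical, i.e. θ = 90° − 45° = 45° to the horizontal. Measuring y along the incline from the free-surface line, vertical depth h = y·sinθ with sinθ = 0.707107.
The centroid lies 4r/(3π) = 0.466854 m above the diameter, so r − 4r/(3π) = 1.1 − 0.466854 = 0.633146 m below the topmost point, so y_c = 0.633146 m and h_c = 0.633146 × 0.707107 = 0.447702 m.
A = πr²/2 = π × 1.1²/2 = 1.90066 m².
Resultant F = γ·h_c·A = 7.95591 × 0.447702 × 1.90066 = 6.76992 kN.

F ≈ 6.77 kN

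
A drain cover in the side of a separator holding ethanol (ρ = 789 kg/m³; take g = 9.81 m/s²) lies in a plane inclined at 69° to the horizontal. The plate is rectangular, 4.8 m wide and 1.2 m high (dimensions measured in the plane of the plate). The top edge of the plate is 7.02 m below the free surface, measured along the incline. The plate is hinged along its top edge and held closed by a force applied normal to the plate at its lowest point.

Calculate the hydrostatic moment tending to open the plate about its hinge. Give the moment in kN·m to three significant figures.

M ≈ 195 kN·m

γ = ρg = 789 × 9.81 / 1000 = 7.74009 kN/m³.
Let θ = 69° be the plate's angle to the horizontal; measure y along the incline from where the plane meets the free surface. Vertical depth h = y·sinθ with sinθ = 0.933580.
The centroid lies 1.2/2 = 0.6 m below the top edge, so y_c = 7.02 + 0.6 = 7.62 m and h_c = 7.62 × 0.933580 = 7.11388 m.
A = 4.8 × 1.2 = 5.76 m².
Resultant F = γ·h_c·A = 7.74009 × 7.11388 × 5.76 = 317.158 kN.
I_c = b·h³/12 = 4.8 × 1.2³/12 = 0.6912 m⁴.
Centre of pressure: y_p = y_c + I_c/(y_c·A) = 7.62 + 0.6912/(7.62 × 5.76) = 7.62 + 0.015748 = 7.63575 m along the plane.
The resultant acts 0.6 + 0.015748 = 0.615748 m (along the plate) below the hinge at the top edge, so the moment about the hinge is M = F × 0.615748 = 317.158 × 0.615748 = 195.289 kN·m.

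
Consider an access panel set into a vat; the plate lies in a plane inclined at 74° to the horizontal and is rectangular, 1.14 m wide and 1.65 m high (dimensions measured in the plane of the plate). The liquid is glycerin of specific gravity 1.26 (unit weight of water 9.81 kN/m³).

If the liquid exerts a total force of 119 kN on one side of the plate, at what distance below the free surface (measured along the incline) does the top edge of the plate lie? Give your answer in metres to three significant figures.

γ = 1.26 × 9.81 = 12.3606 kN/m³.
A = 1.14 × 1.65 = 1.881 m².
From F = γ·h_c·A, the centroid depth is h_c = 119/(12.3606 × 1.881) = 5.11822 m.
Let θ = 74° be the plate's angle to the horizontal; measure y along the incline from where the plane meets the free surface. Vertical depth h = y·sinθ with sinθ = 0.961262.
Along the incline, y_c = h_c/sinθ = 5.11822/0.961262 = 5.32448 m.
The centroid lies 1.65/2 = 0.825 m below the top edge, so the top edge sits at y_top = 5.32448 − 0.825 = 4.49948 m along the incline.

y_top ≈ 4.50 m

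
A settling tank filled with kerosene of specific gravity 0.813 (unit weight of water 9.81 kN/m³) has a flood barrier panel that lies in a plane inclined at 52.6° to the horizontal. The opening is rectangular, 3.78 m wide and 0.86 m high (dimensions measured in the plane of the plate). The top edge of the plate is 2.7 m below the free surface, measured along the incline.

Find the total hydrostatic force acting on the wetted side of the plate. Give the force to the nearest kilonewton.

F ≈ 64 kN

γ = 0.813 × 9.81 = 7.97553 kN/m³.
Let θ = 52.6° be the plate's angle to the horizontal; measure y along the incline from where the plane meets the free surface. Vertical depth h = y·sinθ with sinθ = 0.794415.
The centroid lies 0.86/2 = 0.43 m below the top edge, so y_c = 2.7 + 0.43 = 3.13 m and h_c = 3.13 × 0.794415 = 2.48652 m.
A = 3.78 × 0.86 = 3.2508 m².
Resultant F = γ·h_c·A = 7.97553 × 2.48652 × 3.2508 = 64.4676 kN.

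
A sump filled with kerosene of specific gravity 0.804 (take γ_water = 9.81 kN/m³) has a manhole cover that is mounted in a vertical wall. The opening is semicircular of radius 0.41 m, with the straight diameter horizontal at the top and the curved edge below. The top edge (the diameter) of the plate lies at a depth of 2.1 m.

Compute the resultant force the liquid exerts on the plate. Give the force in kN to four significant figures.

F ≈ 4.736 kN

γ = 0.804 × 9.81 = 7.88724 kN/m³.
The centroid of a semicircle lies 4r/(3π) = 0.174009 m from the diameter, here below the top edge, so the centroid depth is h_c = 2.1 + 0.174009 = 2.27401 m.
A = πr²/2 = π × 0.41²/2 = 0.264051 m².
Resultant F = γ·h_c·A = 7.88724 × 2.27401 × 0.264051 = 4.73593 kN.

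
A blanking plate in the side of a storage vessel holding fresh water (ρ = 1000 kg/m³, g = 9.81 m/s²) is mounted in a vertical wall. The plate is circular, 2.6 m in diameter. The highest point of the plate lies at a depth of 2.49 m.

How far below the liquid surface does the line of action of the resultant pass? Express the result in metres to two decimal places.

γ = ρg = 1000 × 9.81 = 9810 N/m³ = 9.81 kN/m³.
The centroid is at the centre, 1.3 m below the top of the plate, so the centroid depth is h_c = 2.49 + 1.3 = 3.79 m.
A = π(1.3)² = 5.30929 m².
Resultant F = γ·h_c·A = 9.81 × 3.79 × 5.30929 = 197.399 kN.
I_c = πr⁴/4 = π × 1.3⁴/4 = 2.24318 m⁴.
Centre of pressure: y_p = y_c + I_c/(y_c·A) = 3.79 + 2.24318/(3.79 × 5.30929) = 3.79 + 0.111478 = 3.90148 m along the plane.

h_p = 3.90 m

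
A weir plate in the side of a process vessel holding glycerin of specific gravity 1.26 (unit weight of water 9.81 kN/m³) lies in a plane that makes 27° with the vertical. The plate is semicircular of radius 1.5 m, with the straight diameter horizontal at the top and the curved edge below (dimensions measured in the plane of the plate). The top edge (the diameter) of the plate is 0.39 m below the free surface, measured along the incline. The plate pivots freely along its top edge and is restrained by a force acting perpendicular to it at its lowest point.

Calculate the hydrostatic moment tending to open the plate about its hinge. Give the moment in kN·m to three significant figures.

M ≈ 31.6 kN·m

γ = 1.26 × 9.81 = 12.3606 kN/m³.
The plate makes 27° with the vertical, i.e. θ = 90° − 27° = 63° to the horizontal. Measuring y along the incline from the free-surface line, vertical depth h = y·sinθ with sinθ = 0.891007.
The centroid of a semicircle lies 4r/(3π) = 0.63662 m from the diameter, here below the top edge, so y_c = 0.39 + 0.63662 = 1.02662 m and h_c = 1.02662 × 0.891007 = 0.914726 m.
A = πr²/2 = π × 1.5²/2 = 3.53429 m².
Resultant F = γ·h_c·A = 12.3606 × 0.914726 × 3.53429 = 39.9607 kN.
I_c = (π/8 − 8/(9π))·r⁴ = 0.109757 × 1.5⁴ = 0.555645 m⁴.
Centre of pressure: y_p = y_c + I_c/(y_c·A) = 1.02662 + 0.555645/(1.02662 × 3.53429) = 1.02662 + 0.153139 = 1.17976 m along the plane.
The resultant acts 0.63662 + 0.153139 = 0.789759 m (along the plate) below the hinge at the top edge, so the moment about the hinge is M = F × 0.789759 = 39.9607 × 0.789759 = 31.5593 kN·m.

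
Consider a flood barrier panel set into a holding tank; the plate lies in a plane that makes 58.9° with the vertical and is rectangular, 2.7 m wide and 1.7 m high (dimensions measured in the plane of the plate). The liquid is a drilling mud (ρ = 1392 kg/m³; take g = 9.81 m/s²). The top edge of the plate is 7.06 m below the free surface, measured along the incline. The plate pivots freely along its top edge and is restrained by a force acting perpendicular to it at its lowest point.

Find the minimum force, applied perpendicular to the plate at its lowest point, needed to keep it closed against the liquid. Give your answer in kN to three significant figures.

γ = ρg = 1392 × 9.81 / 1000 = 13.65552 kN/m³.
The plate makes 58.9° with the vertical, i.e. θ = 90° − 58.9° = 31.1° to the horizontal. Measuring y along the incline from the free-surface line, vertical depth h = y·sinθ with sinθ = 0.516533.
The centroid lies 1.7/2 = 0.85 m below the top edge, so y_c = 7.06 + 0.85 = 7.91 m and h_c = 7.91 × 0.516533 = 4.08578 m.
A = 2.7 × 1.7 = 4.59 m².
Resultant F = γ·h_c·A = 13.65552 × 4.08578 × 4.59 = 256.092 kN.
I_c = b·h³/12 = 2.7 × 1.7³/12 = 1.10542 m⁴.
Centre of pressure: y_p = y_c + I_c/(y_c·A) = 7.91 + 1.10542/(7.91 × 4.59) = 7.91 + 0.0304466 = 7.94045 m along the plane.
The resultant acts 0.85 + 0.0304466 = 0.880447 m (along the plate) below the hinge at the top edge, so the moment about the hinge is M = F × 0.880447 = 256.092 × 0.880447 = 225.475 kN·m.
A normal force at the bottom, 1.7 m from the hinge, must supply this moment: P = 225.475/1.7 = 132.632 kN.

P ≈ 133 kN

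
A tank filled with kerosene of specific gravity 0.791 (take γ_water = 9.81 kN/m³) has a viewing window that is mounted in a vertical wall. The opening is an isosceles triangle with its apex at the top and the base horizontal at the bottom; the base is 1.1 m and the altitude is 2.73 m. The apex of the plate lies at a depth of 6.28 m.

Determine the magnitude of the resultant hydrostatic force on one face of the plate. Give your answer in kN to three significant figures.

F ≈ 94.4 kN

γ = 0.791 × 9.81 = 7.75971 kN/m³.
With the apex up, the centroid sits 2h/3 = 2 × 2.73/3 = 1.82 m below the apex, so the centroid depth is h_c = 6.28 + 1.82 = 8.1 m.
A = ½ × 1.1 × 2.73 = 1.5015 m².
Resultant F = γ·h_c·A = 7.75971 × 8.1 × 1.5015 = 94.3748 kN.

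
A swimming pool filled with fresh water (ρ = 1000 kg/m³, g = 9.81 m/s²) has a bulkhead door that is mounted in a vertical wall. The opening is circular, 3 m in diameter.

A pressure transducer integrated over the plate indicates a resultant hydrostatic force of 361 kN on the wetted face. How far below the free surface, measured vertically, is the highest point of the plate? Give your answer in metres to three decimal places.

d_top ≈ 3.706 m

γ = ρg = 1000 × 9.81 = 9810 N/m³ = 9.81 kN/m³.
A = π(1.5)² = 7.06858 m².
From F = γ·h_c·A, the centroid depth is h_c = 361/(9.81 × 7.06858) = 5.20602 m.
The centroid is at the centre, 1.5 m below the top of the plate, so the highest point sits at h_top = 5.20602 − 1.5 = 3.70602 m below the surface.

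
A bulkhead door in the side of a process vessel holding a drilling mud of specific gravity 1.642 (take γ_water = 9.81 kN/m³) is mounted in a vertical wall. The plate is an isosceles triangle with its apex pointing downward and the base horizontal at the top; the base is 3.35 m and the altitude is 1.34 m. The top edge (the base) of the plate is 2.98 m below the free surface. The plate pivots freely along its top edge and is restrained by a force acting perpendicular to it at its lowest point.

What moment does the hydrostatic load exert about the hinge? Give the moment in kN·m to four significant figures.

γ = 1.642 × 9.81 = 16.10802 kN/m³.
With the apex down, the centroid sits h/3 = 1.34/3 = 0.446667 m below the base (the top edge), so the centroid depth is h_c = 2.98 + 0.446667 = 3.42667 m.
A = ½ × 3.35 × 1.34 = 2.2445 m².
Resultant F = γ·h_c·A = 16.10802 × 3.42667 × 2.2445 = 123.889 kN.
I_c = b·h³/36 = 3.35 × 1.34³/36 = 0.223901 m⁴.
Centre of pressure: y_p = y_c + I_c/(y_c·A) = 3.42667 + 0.223901/(3.42667 × 2.2445) = 3.42667 + 0.0291115 = 3.45578 m along the plane.
The resultant acts 0.446667 + 0.0291115 = 0.475778 m (along the plate) below the hinge at the top edge, so the moment about the hinge is M = F × 0.475778 = 123.889 × 0.475778 = 58.9437 kN·m.

M ≈ 58.94 kN·m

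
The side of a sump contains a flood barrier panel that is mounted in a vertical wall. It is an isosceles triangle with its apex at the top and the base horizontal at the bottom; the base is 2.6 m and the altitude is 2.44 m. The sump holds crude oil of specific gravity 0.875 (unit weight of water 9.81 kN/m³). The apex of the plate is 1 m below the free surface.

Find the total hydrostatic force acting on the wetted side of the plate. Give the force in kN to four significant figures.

F ≈ 71.52 kN

γ = 0.875 × 9.81 = 8.58375 kN/m³.
With the apex up, the centroid sits 2h/3 = 2 × 2.44/3 = 1.62667 m below the apex, so the centroid depth is h_c = 1 + 1.62667 = 2.62667 m.
A = ½ × 2.6 × 2.44 = 3.172 m².
Resultant F = γ·h_c·A = 8.58375 × 2.62667 × 3.172 = 71.5181 kN.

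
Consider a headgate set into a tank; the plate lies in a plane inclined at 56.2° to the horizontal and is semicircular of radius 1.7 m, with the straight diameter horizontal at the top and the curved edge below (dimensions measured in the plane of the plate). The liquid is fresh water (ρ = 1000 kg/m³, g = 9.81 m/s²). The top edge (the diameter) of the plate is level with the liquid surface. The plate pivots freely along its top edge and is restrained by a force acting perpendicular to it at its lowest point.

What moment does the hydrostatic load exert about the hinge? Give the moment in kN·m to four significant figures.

M ≈ 26.74 kN·m

γ = ρg = 1000 × 9.81 = 9810 N/m³ = 9.81 kN/m³.
Let θ = 56.2° be the plate's angle to the horizontal; measure y along the incline from where the plane meets the free surface. Vertical depth h = y·sinθ with sinθ = 0.830984.
The centroid of a semicircle lies 4r/(3π) = 0.721502 m from the diameter, here below the top edge, so y_c = 0.721502 m and h_c = 0.721502 × 0.830984 = 0.599557 m.
A = πr²/2 = π × 1.7²/2 = 4.5396 m².
Resultant F = γ·h_c·A = 9.81 × 0.599557 × 4.5396 = 26.7004 kN.
I_c = (π/8 − 8/(9π))·r⁴ = 0.109757 × 1.7⁴ = 0.916701 m⁴.
Centre of pressure: y_p = y_c + I_c/(y_c·A) = 0.721502 + 0.916701/(0.721502 × 4.5396) = 0.721502 + 0.27988 = 1.00138 m along the plane.
The resultant acts 0.721502 + 0.27988 = 1.00138 m (along the plate) below the hinge at the top edge, so the moment about the hinge is M = F × 1.00138 = 26.7004 × 1.00138 = 26.7372 kN·m.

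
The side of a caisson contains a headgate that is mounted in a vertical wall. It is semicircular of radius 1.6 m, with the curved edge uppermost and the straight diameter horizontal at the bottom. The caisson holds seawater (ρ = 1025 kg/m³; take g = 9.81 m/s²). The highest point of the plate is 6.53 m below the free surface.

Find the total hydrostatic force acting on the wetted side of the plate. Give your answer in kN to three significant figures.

γ = ρg = 1025 × 9.81 / 1000 = 10.05525 kN/m³.
The centroid lies 4r/(3π) = 0.679061 m above the diameter, so r − 4r/(3π) = 1.6 − 0.679061 = 0.920939 m below the topmost point, so the centroid depth is h_c = 6.53 + 0.920939 = 7.45094 m.
A = πr²/2 = π × 1.6²/2 = 4.02124 m².
Resultant F = γ·h_c·A = 10.05525 × 7.45094 × 4.02124 = 301.276 kN.

F ≈ 301 kN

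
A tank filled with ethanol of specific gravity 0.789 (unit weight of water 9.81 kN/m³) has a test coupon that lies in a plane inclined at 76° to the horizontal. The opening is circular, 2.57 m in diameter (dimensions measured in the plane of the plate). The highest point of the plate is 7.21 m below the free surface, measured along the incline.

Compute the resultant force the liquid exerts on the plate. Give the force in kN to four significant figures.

F ≈ 331.0 kN

γ = 0.789 × 9.81 = 7.74009 kN/m³.
Let θ = 76° be the plate's angle to the horizontal; measure y along the incline from where the plane meets the free surface. Vertical depth h = y·sinθ with sinθ = 0.970296.
The centroid is at the centre, 1.285 m below the top of the plate, so y_c = 7.21 + 1.285 = 8.495 m and h_c = 8.495 × 0.970296 = 8.24266 m.
A = π(1.285)² = 5.18748 m².
Resultant F = γ·h_c·A = 7.74009 × 8.24266 × 5.18748 = 330.956 kN.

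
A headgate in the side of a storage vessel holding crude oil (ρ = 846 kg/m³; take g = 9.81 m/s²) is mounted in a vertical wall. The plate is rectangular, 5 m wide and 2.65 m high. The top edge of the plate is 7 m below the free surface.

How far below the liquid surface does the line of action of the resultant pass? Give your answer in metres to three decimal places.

h_p = 8.395 m

γ = ρg = 846 × 9.81 / 1000 = 8.29926 kN/m³.
The centroid lies 2.65/2 = 1.325 m below the top edge, so the centroid depth is h_c = 7 + 1.325 = 8.325 m.
A = 5 × 2.65 = 13.25 m².
Resultant F = γ·h_c·A = 8.29926 × 8.325 × 13.25 = 915.46 kN.
I_c = b·h³/12 = 5 × 2.65³/12 = 7.75401 m⁴.
Centre of pressure: y_p = y_c + I_c/(y_c·A) = 8.325 + 7.75401/(8.325 × 13.25) = 8.325 + 0.0702953 = 8.3953 m along the plane.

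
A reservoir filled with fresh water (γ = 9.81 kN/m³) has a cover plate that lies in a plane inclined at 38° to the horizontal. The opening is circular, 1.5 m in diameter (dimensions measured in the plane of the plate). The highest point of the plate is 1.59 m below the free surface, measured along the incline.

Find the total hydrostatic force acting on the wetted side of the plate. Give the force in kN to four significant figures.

F ≈ 24.97 kN

γ = 9.81 kN/m³.
Let θ = 38° be the plate's angle to the horizontal; measure y along the incline from where the plane meets the free surface. Vertical depth h = y·sinθ with sinθ = 0.615661.
The centroid is at the centre, 0.75 m below the top of the plate, so y_c = 1.59 + 0.75 = 2.34 m and h_c = 2.34 × 0.615661 = 1.44065 m.
A = π(0.75)² = 1.76715 m².
Resultant F = γ·h_c·A = 9.81 × 1.44065 × 1.76715 = 24.9747 kN.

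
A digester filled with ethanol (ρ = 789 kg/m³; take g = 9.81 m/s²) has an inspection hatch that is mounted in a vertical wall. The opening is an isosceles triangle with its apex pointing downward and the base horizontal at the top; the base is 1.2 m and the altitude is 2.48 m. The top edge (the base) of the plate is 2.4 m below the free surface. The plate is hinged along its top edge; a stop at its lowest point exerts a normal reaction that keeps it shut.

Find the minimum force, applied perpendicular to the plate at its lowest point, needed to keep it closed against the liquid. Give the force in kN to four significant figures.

γ = ρg = 789 × 9.81 / 1000 = 7.74009 kN/m³.
With the apex down, the centroid sits h/3 = 2.48/3 = 0.826667 m below the base (the top edge), so the centroid depth is h_c = 2.4 + 0.826667 = 3.22667 m.
A = ½ × 1.2 × 2.48 = 1.488 m².
Resultant F = γ·h_c·A = 7.74009 × 3.22667 × 1.488 = 37.1624 kN.
I_c = b·h³/36 = 1.2 × 2.48³/36 = 0.508433 m⁴.
Centre of pressure: y_p = y_c + I_c/(y_c·A) = 3.22667 + 0.508433/(3.22667 × 1.488) = 3.22667 + 0.105895 = 3.33256 m along the plane.
The resultant acts 0.826667 + 0.105895 = 0.932562 m (along the plate) below the hinge at the top edge, so the moment about the hinge is M = F × 0.932562 = 37.1624 × 0.932562 = 34.6562 kN·m.
A normal force at the bottom, 2.48 m from the hinge, must supply this moment: P = 34.6562/2.48 = 13.9743 kN.

P ≈ 13.97 kN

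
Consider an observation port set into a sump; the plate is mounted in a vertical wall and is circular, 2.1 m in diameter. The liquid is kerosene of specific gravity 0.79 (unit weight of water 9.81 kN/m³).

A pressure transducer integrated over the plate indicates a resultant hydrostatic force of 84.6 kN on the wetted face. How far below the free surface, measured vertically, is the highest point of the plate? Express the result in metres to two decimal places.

d_top ≈ 2.10 m

γ = 0.79 × 9.81 = 7.7499 kN/m³.
A = π(1.05)² = 3.46361 m².
From F = γ·h_c·A, the centroid depth is h_c = 84.6/(7.7499 × 3.46361) = 3.1517 m.
The centroid is at the centre, 1.05 m below the top of the plate, so the highest point sits at h_top = 3.1517 − 1.05 = 2.1017 m below the surface.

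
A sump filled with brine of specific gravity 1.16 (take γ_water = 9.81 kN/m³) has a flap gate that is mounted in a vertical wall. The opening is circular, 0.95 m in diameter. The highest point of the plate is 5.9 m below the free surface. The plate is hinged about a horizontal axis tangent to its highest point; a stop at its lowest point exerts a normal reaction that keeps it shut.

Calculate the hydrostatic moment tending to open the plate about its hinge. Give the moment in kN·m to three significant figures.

M ≈ 24.9 kN·m

γ = 1.16 × 9.81 = 11.3796 kN/m³.
The centroid is at the centre, 0.475 m below the top of the plate, so the centroid depth is h_c = 5.9 + 0.475 = 6.375 m.
A = π(0.475)² = 0.708822 m².
Resultant F = γ·h_c·A = 11.3796 × 6.375 × 0.708822 = 51.4215 kN.
I_c = πr⁴/4 = π × 0.475⁴/4 = 0.039982 m⁴.
Centre of pressure: y_p = y_c + I_c/(y_c·A) = 6.375 + 0.039982/(6.375 × 0.708822) = 6.375 + 0.00884804 = 6.38385 m along the plane.
The resultant acts 0.475 + 0.00884804 = 0.483848 m (along the plate) below the hinge at the top edge, so the moment about the hinge is M = F × 0.483848 = 51.4215 × 0.483848 = 24.8802 kN·m.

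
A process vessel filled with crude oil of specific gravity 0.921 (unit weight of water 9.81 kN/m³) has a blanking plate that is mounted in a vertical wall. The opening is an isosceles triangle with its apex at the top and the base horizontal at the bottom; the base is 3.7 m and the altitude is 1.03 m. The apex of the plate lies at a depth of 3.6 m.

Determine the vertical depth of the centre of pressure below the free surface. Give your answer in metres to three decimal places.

h_p = 4.300 m

γ = 0.921 × 9.81 = 9.03501 kN/m³.
With the apex up, the centroid sits 2h/3 = 2 × 1.03/3 = 0.686667 m below the apex, so the centroid depth is h_c = 3.6 + 0.686667 = 4.28667 m.
A = ½ × 3.7 × 1.03 = 1.9055 m².
Resultant F = γ·h_c·A = 9.03501 × 4.28667 × 1.9055 = 73.8002 kN.
I_c = b·h³/36 = 3.7 × 1.03³/36 = 0.112308 m⁴.
Centre of pressure: y_p = y_c + I_c/(y_c·A) = 4.28667 + 0.112308/(4.28667 × 1.9055) = 4.28667 + 0.0137493 = 4.30042 m along the plane.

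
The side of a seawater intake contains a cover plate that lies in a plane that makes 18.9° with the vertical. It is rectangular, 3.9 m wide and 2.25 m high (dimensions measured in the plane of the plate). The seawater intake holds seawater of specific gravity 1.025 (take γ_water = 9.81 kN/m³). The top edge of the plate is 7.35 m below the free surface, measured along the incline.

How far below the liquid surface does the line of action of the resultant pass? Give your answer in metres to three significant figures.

h_p = 8.07 m

γ = 1.025 × 9.81 = 10.05525 kN/m³.
The plate makes 18.9° with the vertical, i.e. θ = 90° − 18.9° = 71.1° to the horizontal. Measuring y along the incline from the free-surface line, vertical depth h = y·sinθ with sinθ = 0.946085.
The centroid lies 2.25/2 = 1.125 m below the top edge, so y_c = 7.35 + 1.125 = 8.475 m and h_c = 8.475 × 0.946085 = 8.01807 m.
A = 3.9 × 2.25 = 8.775 m².
Resultant F = γ·h_c·A = 10.05525 × 8.01807 × 8.775 = 707.473 kN.
I_c = b·h³/12 = 3.9 × 2.25³/12 = 3.70195 m⁴.
Centre of pressure: y_p = y_c + I_c/(y_c·A) = 8.475 + 3.70195/(8.475 × 8.775) = 8.475 + 0.0497787 = 8.52478 m along the plane.
Vertically, h_p = y_p·sinθ = 8.52478 × 0.946085 = 8.06517 m.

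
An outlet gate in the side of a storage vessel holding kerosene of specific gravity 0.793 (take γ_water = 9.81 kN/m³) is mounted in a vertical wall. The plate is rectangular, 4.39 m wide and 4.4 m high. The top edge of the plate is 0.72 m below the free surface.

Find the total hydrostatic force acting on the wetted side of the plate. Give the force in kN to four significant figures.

γ = 0.793 × 9.81 = 7.77933 kN/m³.
The centroid lies 4.4/2 = 2.2 m below the top edge, so the centroid depth is h_c = 0.72 + 2.2 = 2.92 m.
A = 4.39 × 4.4 = 19.316 m².
Resultant F = γ·h_c·A = 7.77933 × 2.92 × 19.316 = 438.775 kN.

F ≈ 438.8 kN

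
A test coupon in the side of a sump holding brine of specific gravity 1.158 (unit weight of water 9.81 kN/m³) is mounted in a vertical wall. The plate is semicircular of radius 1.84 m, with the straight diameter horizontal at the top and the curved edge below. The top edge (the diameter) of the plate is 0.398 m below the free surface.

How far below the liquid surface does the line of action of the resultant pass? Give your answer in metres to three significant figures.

γ = 1.158 × 9.81 = 11.35998 kN/m³.
The centroid of a semicircle lies 4r/(3π) = 0.78092 m from the diameter, here below the top edge, so the centroid depth is h_c = 0.398 + 0.78092 = 1.17892 m.
A = πr²/2 = π × 1.84²/2 = 5.31809 m².
Resultant F = γ·h_c·A = 11.35998 × 1.17892 × 5.31809 = 71.2226 kN.
I_c = (π/8 − 8/(9π))·r⁴ = 0.109757 × 1.84⁴ = 1.25807 m⁴.
Centre of pressure: y_p = y_c + I_c/(y_c·A) = 1.17892 + 1.25807/(1.17892 × 5.31809) = 1.17892 + 0.200662 = 1.37958 m along the plane.

h_p = 1.38 m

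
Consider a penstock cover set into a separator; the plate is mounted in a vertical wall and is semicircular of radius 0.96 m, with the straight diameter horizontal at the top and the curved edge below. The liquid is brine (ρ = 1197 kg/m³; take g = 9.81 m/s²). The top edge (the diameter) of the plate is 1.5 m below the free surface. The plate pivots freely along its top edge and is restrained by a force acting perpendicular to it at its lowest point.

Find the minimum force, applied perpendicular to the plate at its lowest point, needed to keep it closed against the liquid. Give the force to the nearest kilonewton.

P ≈ 15 kN

γ = ρg = 1197 × 9.81 / 1000 = 11.74257 kN/m³.
The centroid of a semicircle lies 4r/(3π) = 0.407437 m from the diameter, here below the top edge, so the centroid depth is h_c = 1.5 + 0.407437 = 1.90744 m.
A = πr²/2 = π × 0.96²/2 = 1.44765 m².
Resultant F = γ·h_c·A = 11.74257 × 1.90744 × 1.44765 = 32.4248 kN.
I_c = (π/8 − 8/(9π))·r⁴ = 0.109757 × 0.96⁴ = 0.0932217 m⁴.
Centre of pressure: y_p = y_c + I_c/(y_c·A) = 1.90744 + 0.0932217/(1.90744 × 1.44765) = 1.90744 + 0.03376 = 1.9412 m along the plane.
The resultant acts 0.407437 + 0.03376 = 0.441197 m (along the plate) below the hinge at the top edge, so the moment about the hinge is M = F × 0.441197 = 32.4248 × 0.441197 = 14.3057 kN·m.
A normal force at the bottom, 0.96 m from the hinge, must supply this moment: P = 14.3057/0.96 = 14.9018 kN.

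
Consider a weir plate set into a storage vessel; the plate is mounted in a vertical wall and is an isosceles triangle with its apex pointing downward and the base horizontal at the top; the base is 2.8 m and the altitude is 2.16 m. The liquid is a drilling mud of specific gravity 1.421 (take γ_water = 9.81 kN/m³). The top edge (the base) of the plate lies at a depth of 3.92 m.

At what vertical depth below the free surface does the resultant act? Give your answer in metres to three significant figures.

h_p = 4.70 m

γ = 1.421 × 9.81 = 13.94001 kN/m³.
With the apex down, the centroid sits h/3 = 2.16/3 = 0.72 m below the base (the top edge), so the centroid depth is h_c = 3.92 + 0.72 = 4.64 m.
A = ½ × 2.8 × 2.16 = 3.024 m².
Resultant F = γ·h_c·A = 13.94001 × 4.64 × 3.024 = 195.597 kN.
I_c = b·h³/36 = 2.8 × 2.16³/36 = 0.783821 m⁴.
Centre of pressure: y_p = y_c + I_c/(y_c·A) = 4.64 + 0.783821/(4.64 × 3.024) = 4.64 + 0.0558621 = 4.69586 m along the plane.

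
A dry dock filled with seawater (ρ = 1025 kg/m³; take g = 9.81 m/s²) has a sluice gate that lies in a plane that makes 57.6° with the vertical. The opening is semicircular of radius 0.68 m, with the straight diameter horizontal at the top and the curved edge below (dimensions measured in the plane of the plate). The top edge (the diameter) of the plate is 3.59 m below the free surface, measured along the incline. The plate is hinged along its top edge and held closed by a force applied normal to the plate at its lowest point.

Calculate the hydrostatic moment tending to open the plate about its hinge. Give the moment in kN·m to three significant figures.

γ = ρg = 1025 × 9.81 / 1000 = 10.05525 kN/m³.
The plate makes 57.6° with the vertical, i.e. θ = 90° − 57.6° = 32.4° to the horizontal. Measuring y along the incline from the free-surface line, vertical depth h = y·sinθ with sinθ = 0.535827.
The centroid of a semicircle lies 4r/(3π) = 0.288601 m from the diameter, here below the top edge, so y_c = 3.59 + 0.288601 = 3.8786 m and h_c = 3.8786 × 0.535827 = 2.07826 m.
A = πr²/2 = π × 0.68²/2 = 0.726336 m².
Resultant F = γ·h_c·A = 10.05525 × 2.07826 × 0.726336 = 15.1786 kN.
I_c = (π/8 − 8/(9π))·r⁴ = 0.109757 × 0.68⁴ = 0.0234676 m⁴.
Centre of pressure: y_p = y_c + I_c/(y_c·A) = 3.8786 + 0.0234676/(3.8786 × 0.726336) = 3.8786 + 0.00833021 = 3.88693 m along the plane.
The resultant acts 0.288601 + 0.00833021 = 0.296931 m (along the plate) below the hinge at the top edge, so the moment about the hinge is M = F × 0.296931 = 15.1786 × 0.296931 = 4.507 kN·m.

M ≈ 4.51 kN·m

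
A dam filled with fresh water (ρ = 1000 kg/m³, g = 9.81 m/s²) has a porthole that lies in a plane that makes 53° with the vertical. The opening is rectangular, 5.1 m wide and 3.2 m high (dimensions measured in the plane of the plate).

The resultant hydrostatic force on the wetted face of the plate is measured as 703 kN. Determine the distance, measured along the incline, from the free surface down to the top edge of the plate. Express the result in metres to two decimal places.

γ = ρg = 1000 × 9.81 = 9810 N/m³ = 9.81 kN/m³.
A = 5.1 × 3.2 = 16.32 m².
From F = γ·h_c·A, the centroid depth is h_c = 703/(9.81 × 16.32) = 4.39103 m.
The plate makes 53° with the vertical, i.e. θ = 90° − 53° = 37° to the horizontal. Measuring y along the incline from the free-surface line, vertical depth h = y·sinθ with sinθ = 0.601815.
Along the incline, y_c = h_c/sinθ = 4.39103/0.601815 = 7.29631 m.
The centroid lies 3.2/2 = 1.6 m below the top edge, so the top edge sits at y_top = 7.29631 − 1.6 = 5.69631 m along the incline.

y_top ≈ 5.70 m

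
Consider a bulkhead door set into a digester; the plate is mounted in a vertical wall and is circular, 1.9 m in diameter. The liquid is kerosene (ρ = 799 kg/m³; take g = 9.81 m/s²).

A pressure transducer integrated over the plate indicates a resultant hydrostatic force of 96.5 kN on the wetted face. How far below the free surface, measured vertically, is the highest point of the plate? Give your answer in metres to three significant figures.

d_top ≈ 3.39 m

γ = ρg = 799 × 9.81 / 1000 = 7.83819 kN/m³.
A = π(0.95)² = 2.83529 m².
From F = γ·h_c·A, the centroid depth is h_c = 96.5/(7.83819 × 2.83529) = 4.34224 m.
The centroid is at the centre, 0.95 m below the top of the plate, so the highest point sits at h_top = 4.34224 − 0.95 = 3.39224 m below the surface.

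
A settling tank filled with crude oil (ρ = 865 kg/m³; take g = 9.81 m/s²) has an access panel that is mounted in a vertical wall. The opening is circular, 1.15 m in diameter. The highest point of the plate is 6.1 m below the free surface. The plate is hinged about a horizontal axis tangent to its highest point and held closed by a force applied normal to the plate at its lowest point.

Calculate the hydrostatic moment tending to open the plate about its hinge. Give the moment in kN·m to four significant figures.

M ≈ 34.56 kN·m

γ = ρg = 865 × 9.81 / 1000 = 8.48565 kN/m³.
The centroid is at the centre, 0.575 m below the top of the plate, so the centroid depth is h_c = 6.1 + 0.575 = 6.675 m.
A = π(0.575)² = 1.03869 m².
Resultant F = γ·h_c·A = 8.48565 × 6.675 × 1.03869 = 58.8332 kN.
I_c = πr⁴/4 = π × 0.575⁴/4 = 0.0858541 m⁴.
Centre of pressure: y_p = y_c + I_c/(y_c·A) = 6.675 + 0.0858541/(6.675 × 1.03869) = 6.675 + 0.0123829 = 6.68738 m along the plane.
The resultant acts 0.575 + 0.0123829 = 0.587383 m (along the plate) below the hinge at the top edge, so the moment about the hinge is M = F × 0.587383 = 58.8332 × 0.587383 = 34.5576 kN·m.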